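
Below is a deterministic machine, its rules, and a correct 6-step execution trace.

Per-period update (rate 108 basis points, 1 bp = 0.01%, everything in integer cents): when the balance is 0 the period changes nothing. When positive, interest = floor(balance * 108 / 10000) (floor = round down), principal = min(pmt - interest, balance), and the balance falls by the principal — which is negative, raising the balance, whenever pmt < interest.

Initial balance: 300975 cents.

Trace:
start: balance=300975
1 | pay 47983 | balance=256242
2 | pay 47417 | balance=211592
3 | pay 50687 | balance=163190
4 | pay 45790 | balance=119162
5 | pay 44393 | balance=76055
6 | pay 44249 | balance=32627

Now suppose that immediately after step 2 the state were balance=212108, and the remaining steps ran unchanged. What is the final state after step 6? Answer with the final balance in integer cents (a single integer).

33166

state after step 2 := balance=212108
3 | pay 50687 | balance=163711
4 | pay 45790 | balance=119689
5 | pay 44393 | balance=76588
6 | pay 44249 | balance=33166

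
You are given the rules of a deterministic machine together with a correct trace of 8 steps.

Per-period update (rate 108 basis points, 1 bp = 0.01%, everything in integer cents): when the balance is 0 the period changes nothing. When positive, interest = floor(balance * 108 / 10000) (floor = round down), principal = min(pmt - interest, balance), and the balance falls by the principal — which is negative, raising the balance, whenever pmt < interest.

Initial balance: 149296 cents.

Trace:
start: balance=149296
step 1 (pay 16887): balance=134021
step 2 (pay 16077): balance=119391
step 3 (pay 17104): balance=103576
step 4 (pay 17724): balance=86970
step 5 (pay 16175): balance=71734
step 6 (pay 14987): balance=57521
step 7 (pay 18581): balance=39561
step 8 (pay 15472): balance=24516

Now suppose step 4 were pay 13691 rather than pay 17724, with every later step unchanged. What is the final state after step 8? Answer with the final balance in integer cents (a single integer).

28725

(re-executing from step 4 with the substitution; state before step 4: balance=103576)
step 4 (pay 13691): balance=91003
step 5 (pay 16175): balance=75810
step 6 (pay 14987): balance=61641
step 7 (pay 18581): balance=43725
step 8 (pay 15472): balance=28725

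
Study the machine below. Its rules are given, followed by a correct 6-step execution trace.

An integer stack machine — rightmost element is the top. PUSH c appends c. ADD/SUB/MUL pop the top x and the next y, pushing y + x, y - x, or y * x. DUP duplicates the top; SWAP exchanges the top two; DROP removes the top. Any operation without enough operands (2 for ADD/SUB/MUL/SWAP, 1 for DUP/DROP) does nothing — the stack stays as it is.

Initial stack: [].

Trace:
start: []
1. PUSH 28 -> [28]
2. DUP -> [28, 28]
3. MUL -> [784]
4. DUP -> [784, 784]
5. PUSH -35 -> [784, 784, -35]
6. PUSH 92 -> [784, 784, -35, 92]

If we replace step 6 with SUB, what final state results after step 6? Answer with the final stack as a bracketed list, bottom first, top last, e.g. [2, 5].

[784, 819]

(re-executing from step 6 with the substitution; state before step 6: [784, 784, -35])
6. SUB -> [784, 819]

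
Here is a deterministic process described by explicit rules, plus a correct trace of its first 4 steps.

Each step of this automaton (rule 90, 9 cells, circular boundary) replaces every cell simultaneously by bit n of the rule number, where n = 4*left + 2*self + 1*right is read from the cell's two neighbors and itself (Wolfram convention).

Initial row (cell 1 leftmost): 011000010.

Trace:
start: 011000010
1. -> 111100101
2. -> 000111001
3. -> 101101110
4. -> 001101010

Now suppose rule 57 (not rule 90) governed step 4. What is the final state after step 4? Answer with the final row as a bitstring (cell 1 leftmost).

011011001

(re-executing step 4 under rule 57; state before step 4: 101101110)
4. -> 011011001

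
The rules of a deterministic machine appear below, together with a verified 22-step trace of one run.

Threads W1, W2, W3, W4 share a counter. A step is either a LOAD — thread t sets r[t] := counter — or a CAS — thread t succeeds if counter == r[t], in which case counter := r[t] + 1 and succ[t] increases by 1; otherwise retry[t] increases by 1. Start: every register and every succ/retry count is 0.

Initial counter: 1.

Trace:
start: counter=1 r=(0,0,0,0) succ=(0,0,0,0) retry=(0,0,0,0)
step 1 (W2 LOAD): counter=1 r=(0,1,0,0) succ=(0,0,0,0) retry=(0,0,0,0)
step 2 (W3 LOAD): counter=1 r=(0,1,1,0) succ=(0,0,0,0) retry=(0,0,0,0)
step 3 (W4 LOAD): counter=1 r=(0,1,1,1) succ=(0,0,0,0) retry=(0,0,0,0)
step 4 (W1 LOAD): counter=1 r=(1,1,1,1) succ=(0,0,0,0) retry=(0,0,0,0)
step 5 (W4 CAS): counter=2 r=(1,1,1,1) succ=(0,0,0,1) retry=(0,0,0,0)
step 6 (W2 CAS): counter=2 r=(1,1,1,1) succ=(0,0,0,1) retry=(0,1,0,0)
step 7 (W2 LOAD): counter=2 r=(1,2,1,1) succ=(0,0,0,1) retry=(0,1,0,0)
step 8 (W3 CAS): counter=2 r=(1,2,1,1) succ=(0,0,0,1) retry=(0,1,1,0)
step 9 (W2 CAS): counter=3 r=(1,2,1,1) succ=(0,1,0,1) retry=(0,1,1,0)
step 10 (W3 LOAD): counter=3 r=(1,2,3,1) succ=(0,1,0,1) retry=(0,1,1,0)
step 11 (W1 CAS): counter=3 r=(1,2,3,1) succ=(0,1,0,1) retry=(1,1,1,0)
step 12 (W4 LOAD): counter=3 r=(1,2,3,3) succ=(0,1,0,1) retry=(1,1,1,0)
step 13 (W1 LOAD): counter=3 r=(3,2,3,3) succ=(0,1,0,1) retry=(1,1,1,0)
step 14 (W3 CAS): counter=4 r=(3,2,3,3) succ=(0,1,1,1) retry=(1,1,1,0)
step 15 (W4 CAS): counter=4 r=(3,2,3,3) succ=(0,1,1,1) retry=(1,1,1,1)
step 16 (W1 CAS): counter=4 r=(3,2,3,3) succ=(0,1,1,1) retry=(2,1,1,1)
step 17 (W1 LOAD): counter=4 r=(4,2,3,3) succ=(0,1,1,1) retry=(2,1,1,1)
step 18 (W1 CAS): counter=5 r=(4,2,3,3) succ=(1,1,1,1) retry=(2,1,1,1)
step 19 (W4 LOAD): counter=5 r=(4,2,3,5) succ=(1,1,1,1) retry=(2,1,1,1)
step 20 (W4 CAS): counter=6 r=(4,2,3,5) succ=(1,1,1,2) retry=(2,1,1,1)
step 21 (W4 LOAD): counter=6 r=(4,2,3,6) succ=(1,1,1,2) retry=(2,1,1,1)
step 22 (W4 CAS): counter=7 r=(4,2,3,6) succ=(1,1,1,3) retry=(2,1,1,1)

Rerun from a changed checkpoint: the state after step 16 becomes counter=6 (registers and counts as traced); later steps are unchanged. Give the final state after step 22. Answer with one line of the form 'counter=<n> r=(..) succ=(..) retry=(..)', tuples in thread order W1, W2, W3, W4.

counter=9 r=(6,2,3,8) succ=(1,1,1,3) retry=(2,1,1,1)

state after step 16 := counter=6 r=(3,2,3,3) succ=(0,1,1,1) retry=(2,1,1,1)
step 17 (W1 LOAD): counter=6 r=(6,2,3,3) succ=(0,1,1,1) retry=(2,1,1,1)
step 18 (W1 CAS): counter=7 r=(6,2,3,3) succ=(1,1,1,1) retry=(2,1,1,1)
step 19 (W4 LOAD): counter=7 r=(6,2,3,7) succ=(1,1,1,1) retry=(2,1,1,1)
step 20 (W4 CAS): counter=8 r=(6,2,3,7) succ=(1,1,1,2) retry=(2,1,1,1)
step 21 (W4 LOAD): counter=8 r=(6,2,3,8) succ=(1,1,1,2) retry=(2,1,1,1)
step 22 (W4 CAS): counter=9 r=(6,2,3,8) succ=(1,1,1,3) retry=(2,1,1,1)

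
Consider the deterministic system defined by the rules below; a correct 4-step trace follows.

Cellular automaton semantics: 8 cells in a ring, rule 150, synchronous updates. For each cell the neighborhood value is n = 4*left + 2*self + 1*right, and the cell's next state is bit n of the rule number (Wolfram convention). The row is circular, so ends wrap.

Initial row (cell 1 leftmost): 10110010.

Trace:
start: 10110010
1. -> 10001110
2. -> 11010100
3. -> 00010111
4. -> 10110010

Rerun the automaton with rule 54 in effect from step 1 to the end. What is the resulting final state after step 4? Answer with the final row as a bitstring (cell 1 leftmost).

11111100

(re-executing steps 1..4 under rule 54; state before step 1: 10110010)
1. -> 11001111
2. -> 00110000
3. -> 01001000
4. -> 11111100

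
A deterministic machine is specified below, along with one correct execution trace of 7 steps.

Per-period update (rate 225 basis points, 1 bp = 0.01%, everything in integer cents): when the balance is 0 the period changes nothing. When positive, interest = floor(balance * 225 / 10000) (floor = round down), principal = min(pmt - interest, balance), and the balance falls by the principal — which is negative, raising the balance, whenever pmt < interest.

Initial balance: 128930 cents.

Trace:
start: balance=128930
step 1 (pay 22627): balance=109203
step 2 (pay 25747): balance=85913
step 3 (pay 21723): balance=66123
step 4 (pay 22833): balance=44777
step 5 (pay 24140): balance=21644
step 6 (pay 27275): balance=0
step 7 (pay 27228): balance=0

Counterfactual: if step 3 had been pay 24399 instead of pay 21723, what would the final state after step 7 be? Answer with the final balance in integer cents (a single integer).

(re-executing from step 3 with the substitution; state before step 3: balance=85913)
step 3 (pay 24399): balance=63447
step 4 (pay 22833): balance=42041
step 5 (pay 24140): balance=18846
step 6 (pay 27275): balance=0
step 7 (pay 27228): balance=0

0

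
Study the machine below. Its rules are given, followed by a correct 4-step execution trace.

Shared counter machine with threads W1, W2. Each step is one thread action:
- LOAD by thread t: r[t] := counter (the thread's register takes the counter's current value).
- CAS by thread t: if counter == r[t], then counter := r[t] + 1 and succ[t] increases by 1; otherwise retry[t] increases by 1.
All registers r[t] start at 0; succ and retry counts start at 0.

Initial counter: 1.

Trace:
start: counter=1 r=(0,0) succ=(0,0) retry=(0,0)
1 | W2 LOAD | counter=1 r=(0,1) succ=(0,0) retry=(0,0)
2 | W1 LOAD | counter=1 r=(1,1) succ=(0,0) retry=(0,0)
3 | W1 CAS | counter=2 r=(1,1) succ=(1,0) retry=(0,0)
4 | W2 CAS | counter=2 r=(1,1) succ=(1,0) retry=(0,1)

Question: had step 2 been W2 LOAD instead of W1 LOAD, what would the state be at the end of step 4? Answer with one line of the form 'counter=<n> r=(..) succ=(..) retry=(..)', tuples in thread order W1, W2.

counter=2 r=(0,1) succ=(0,1) retry=(1,0)

(re-executing from step 2 with the substitution; state before step 2: counter=1 r=(0,1) succ=(0,0) retry=(0,0))
2 | W2 LOAD | counter=1 r=(0,1) succ=(0,0) retry=(0,0)
3 | W1 CAS | counter=1 r=(0,1) succ=(0,0) retry=(1,0)
4 | W2 CAS | counter=2 r=(0,1) succ=(0,1) retry=(1,0)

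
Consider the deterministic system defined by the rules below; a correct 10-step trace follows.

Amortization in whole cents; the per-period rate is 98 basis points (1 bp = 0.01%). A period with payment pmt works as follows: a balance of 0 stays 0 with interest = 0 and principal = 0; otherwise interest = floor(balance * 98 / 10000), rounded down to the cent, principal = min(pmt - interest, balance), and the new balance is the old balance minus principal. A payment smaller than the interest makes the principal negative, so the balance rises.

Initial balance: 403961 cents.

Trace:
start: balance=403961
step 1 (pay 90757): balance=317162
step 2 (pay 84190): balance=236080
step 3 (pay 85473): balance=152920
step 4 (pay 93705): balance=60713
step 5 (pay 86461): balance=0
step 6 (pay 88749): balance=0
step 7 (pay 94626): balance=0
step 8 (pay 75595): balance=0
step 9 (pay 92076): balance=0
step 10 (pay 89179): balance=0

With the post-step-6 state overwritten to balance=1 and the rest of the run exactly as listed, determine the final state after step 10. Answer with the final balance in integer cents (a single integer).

0

state after step 6 := balance=1
step 7 (pay 94626): balance=0
step 8 (pay 75595): balance=0
step 9 (pay 92076): balance=0
step 10 (pay 89179): balance=0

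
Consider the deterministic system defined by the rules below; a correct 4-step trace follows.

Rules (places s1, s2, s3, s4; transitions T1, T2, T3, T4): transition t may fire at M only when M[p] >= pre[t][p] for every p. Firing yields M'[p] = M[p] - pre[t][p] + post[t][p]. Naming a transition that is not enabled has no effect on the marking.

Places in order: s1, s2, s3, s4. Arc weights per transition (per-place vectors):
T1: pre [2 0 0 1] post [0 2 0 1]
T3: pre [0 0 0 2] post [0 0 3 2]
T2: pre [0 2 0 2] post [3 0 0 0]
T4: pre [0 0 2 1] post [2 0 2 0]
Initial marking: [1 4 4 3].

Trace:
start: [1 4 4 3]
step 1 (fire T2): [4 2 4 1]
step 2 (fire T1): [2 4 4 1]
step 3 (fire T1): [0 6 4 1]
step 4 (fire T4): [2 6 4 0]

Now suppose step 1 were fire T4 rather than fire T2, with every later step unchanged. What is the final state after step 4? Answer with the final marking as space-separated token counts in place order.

(re-executing from step 1 with the substitution; state before step 1: [1 4 4 3])
step 1 (fire T4): [3 4 4 2]
step 2 (fire T1): [1 6 4 2]
step 3 (fire T1): [1 6 4 2]
step 4 (fire T4): [3 6 4 1]

3 6 4 1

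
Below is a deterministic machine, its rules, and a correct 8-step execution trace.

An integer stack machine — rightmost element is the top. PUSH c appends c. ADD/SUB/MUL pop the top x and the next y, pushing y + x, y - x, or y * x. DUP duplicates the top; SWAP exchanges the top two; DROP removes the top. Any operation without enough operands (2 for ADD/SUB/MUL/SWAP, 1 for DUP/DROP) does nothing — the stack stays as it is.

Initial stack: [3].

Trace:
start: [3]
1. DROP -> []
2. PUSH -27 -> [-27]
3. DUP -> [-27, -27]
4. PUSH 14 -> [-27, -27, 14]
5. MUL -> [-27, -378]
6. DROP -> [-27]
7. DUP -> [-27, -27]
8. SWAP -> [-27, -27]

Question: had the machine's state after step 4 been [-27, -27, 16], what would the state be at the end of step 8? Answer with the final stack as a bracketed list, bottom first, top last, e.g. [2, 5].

state after step 4 := [-27, -27, 16]
5. MUL -> [-27, -432]
6. DROP -> [-27]
7. DUP -> [-27, -27]
8. SWAP -> [-27, -27]

[-27, -27]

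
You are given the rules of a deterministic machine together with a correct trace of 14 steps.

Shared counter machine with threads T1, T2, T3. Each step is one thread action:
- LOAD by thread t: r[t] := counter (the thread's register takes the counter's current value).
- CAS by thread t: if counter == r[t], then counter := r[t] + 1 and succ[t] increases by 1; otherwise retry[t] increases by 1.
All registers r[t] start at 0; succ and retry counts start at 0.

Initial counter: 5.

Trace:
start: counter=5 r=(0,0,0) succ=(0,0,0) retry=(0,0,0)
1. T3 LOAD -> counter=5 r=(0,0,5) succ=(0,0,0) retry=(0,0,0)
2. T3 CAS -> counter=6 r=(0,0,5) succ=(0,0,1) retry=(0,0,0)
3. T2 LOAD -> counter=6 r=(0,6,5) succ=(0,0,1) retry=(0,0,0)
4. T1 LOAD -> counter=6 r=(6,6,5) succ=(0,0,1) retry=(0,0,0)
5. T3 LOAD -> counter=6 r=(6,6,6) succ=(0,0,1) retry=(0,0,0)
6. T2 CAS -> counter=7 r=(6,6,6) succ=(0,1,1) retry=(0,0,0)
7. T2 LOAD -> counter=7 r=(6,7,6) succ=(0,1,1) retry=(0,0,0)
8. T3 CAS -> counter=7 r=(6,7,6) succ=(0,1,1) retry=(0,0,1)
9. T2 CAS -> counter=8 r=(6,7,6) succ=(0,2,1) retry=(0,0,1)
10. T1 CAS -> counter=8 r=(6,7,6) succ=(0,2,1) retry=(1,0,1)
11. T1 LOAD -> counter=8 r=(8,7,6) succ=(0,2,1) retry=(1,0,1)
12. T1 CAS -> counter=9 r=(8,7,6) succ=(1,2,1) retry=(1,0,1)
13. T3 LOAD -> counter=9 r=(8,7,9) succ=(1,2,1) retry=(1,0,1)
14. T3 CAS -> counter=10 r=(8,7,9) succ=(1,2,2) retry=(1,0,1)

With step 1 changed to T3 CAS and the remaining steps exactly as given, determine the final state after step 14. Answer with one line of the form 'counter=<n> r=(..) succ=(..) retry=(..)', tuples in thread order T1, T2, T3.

(re-executing from step 1 with the substitution; state before step 1: counter=5 r=(0,0,0) succ=(0,0,0) retry=(0,0,0))
1. T3 CAS -> counter=5 r=(0,0,0) succ=(0,0,0) retry=(0,0,1)
2. T3 CAS -> counter=5 r=(0,0,0) succ=(0,0,0) retry=(0,0,2)
3. T2 LOAD -> counter=5 r=(0,5,0) succ=(0,0,0) retry=(0,0,2)
4. T1 LOAD -> counter=5 r=(5,5,0) succ=(0,0,0) retry=(0,0,2)
5. T3 LOAD -> counter=5 r=(5,5,5) succ=(0,0,0) retry=(0,0,2)
6. T2 CAS -> counter=6 r=(5,5,5) succ=(0,1,0) retry=(0,0,2)
7. T2 LOAD -> counter=6 r=(5,6,5) succ=(0,1,0) retry=(0,0,2)
8. T3 CAS -> counter=6 r=(5,6,5) succ=(0,1,0) retry=(0,0,3)
9. T2 CAS -> counter=7 r=(5,6,5) succ=(0,2,0) retry=(0,0,3)
10. T1 CAS -> counter=7 r=(5,6,5) succ=(0,2,0) retry=(1,0,3)
11. T1 LOAD -> counter=7 r=(7,6,5) succ=(0,2,0) retry=(1,0,3)
12. T1 CAS -> counter=8 r=(7,6,5) succ=(1,2,0) retry=(1,0,3)
13. T3 LOAD -> counter=8 r=(7,6,8) succ=(1,2,0) retry=(1,0,3)
14. T3 CAS -> counter=9 r=(7,6,8) succ=(1,2,1) retry=(1,0,3)

counter=9 r=(7,6,8) succ=(1,2,1) retry=(1,0,3)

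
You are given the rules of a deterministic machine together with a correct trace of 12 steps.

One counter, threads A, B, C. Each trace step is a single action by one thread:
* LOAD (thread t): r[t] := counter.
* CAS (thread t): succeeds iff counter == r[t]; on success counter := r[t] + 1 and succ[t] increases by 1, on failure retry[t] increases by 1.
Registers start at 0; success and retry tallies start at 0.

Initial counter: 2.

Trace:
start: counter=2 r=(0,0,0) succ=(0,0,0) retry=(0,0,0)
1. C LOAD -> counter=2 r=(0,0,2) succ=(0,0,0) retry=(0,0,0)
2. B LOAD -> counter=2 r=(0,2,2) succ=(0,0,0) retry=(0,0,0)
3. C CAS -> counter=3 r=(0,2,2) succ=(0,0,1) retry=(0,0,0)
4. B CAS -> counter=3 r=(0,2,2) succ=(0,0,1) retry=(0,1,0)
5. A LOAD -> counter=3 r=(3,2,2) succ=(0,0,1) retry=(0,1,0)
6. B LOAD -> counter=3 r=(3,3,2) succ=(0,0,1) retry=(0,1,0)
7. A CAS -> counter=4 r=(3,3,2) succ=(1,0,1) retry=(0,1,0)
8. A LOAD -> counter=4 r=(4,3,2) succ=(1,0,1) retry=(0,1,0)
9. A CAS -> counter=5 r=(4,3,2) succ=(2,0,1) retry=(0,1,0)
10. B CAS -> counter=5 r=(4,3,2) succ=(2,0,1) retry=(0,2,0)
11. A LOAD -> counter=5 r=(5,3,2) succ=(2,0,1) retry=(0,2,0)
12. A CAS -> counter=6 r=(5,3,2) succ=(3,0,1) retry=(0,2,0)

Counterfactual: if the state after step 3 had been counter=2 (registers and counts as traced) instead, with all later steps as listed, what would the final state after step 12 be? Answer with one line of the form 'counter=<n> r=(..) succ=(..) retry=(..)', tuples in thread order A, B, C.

state after step 3 := counter=2 r=(0,2,2) succ=(0,0,1) retry=(0,0,0)
4. B CAS -> counter=3 r=(0,2,2) succ=(0,1,1) retry=(0,0,0)
5. A LOAD -> counter=3 r=(3,2,2) succ=(0,1,1) retry=(0,0,0)
6. B LOAD -> counter=3 r=(3,3,2) succ=(0,1,1) retry=(0,0,0)
7. A CAS -> counter=4 r=(3,3,2) succ=(1,1,1) retry=(0,0,0)
8. A LOAD -> counter=4 r=(4,3,2) succ=(1,1,1) retry=(0,0,0)
9. A CAS -> counter=5 r=(4,3,2) succ=(2,1,1) retry=(0,0,0)
10. B CAS -> counter=5 r=(4,3,2) succ=(2,1,1) retry=(0,1,0)
11. A LOAD -> counter=5 r=(5,3,2) succ=(2,1,1) retry=(0,1,0)
12. A CAS -> counter=6 r=(5,3,2) succ=(3,1,1) retry=(0,1,0)

counter=6 r=(5,3,2) succ=(3,1,1) retry=(0,1,0)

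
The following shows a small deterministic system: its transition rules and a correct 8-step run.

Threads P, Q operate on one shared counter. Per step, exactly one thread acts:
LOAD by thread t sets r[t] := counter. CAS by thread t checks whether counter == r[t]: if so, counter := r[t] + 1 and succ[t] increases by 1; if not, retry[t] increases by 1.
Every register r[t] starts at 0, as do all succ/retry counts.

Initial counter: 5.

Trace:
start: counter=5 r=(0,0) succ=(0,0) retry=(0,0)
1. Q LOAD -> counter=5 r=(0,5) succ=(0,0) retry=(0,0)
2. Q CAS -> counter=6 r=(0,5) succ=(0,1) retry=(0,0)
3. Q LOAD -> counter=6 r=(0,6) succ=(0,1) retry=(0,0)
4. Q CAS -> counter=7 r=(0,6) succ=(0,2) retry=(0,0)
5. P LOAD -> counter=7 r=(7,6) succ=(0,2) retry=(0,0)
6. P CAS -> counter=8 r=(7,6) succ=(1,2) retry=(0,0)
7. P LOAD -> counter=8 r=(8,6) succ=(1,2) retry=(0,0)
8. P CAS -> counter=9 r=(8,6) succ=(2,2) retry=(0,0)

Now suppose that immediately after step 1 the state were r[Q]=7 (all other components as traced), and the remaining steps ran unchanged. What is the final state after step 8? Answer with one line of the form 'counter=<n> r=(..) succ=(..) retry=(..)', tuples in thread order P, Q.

state after step 1 := counter=5 r=(0,7) succ=(0,0) retry=(0,0)
2. Q CAS -> counter=5 r=(0,7) succ=(0,0) retry=(0,1)
3. Q LOAD -> counter=5 r=(0,5) succ=(0,0) retry=(0,1)
4. Q CAS -> counter=6 r=(0,5) succ=(0,1) retry=(0,1)
5. P LOAD -> counter=6 r=(6,5) succ=(0,1) retry=(0,1)
6. P CAS -> counter=7 r=(6,5) succ=(1,1) retry=(0,1)
7. P LOAD -> counter=7 r=(7,5) succ=(1,1) retry=(0,1)
8. P CAS -> counter=8 r=(7,5) succ=(2,1) retry=(0,1)

counter=8 r=(7,5) succ=(2,1) retry=(0,1)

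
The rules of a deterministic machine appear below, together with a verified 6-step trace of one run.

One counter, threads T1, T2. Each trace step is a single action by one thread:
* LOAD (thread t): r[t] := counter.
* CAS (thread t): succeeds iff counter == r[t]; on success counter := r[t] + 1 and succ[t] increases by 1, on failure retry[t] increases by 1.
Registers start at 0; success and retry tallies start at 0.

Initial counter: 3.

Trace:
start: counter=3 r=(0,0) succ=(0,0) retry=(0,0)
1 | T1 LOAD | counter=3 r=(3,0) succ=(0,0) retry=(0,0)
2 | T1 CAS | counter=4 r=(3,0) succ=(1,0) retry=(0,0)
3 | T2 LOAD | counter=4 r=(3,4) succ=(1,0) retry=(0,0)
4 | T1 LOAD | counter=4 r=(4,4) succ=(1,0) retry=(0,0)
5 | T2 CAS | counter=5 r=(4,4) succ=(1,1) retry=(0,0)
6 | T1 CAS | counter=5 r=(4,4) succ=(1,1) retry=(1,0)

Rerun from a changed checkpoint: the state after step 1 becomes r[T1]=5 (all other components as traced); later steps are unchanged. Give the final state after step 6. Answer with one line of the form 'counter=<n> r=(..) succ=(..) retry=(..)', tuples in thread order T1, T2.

counter=4 r=(3,3) succ=(0,1) retry=(2,0)

state after step 1 := counter=3 r=(5,0) succ=(0,0) retry=(0,0)
2 | T1 CAS | counter=3 r=(5,0) succ=(0,0) retry=(1,0)
3 | T2 LOAD | counter=3 r=(5,3) succ=(0,0) retry=(1,0)
4 | T1 LOAD | counter=3 r=(3,3) succ=(0,0) retry=(1,0)
5 | T2 CAS | counter=4 r=(3,3) succ=(0,1) retry=(1,0)
6 | T1 CAS | counter=4 r=(3,3) succ=(0,1) retry=(2,0)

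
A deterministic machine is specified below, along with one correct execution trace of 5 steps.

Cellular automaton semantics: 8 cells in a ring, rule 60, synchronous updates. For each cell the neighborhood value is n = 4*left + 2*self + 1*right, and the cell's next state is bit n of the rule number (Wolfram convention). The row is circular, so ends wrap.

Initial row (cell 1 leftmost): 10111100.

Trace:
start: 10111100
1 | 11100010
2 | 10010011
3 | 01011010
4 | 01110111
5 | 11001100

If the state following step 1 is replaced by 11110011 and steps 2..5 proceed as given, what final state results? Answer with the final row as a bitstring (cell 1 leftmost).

state after step 1 := 11110011
2 | 00001010
3 | 00001111
4 | 10001000
5 | 11001100

11001100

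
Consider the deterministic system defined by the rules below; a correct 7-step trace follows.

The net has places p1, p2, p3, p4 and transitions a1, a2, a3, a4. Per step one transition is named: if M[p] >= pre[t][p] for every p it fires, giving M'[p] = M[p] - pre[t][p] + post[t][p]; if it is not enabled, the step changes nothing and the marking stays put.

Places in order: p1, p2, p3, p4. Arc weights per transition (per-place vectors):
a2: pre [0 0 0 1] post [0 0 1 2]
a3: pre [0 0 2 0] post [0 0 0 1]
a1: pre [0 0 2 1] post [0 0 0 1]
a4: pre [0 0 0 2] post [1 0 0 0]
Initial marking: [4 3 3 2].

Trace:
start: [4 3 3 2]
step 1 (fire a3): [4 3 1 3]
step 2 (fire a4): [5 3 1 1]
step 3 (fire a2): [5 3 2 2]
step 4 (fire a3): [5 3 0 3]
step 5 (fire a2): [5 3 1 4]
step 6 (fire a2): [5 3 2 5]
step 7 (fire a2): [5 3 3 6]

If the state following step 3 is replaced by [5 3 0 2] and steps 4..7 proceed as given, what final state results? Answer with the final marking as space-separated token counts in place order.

state after step 3 := [5 3 0 2]
step 4 (fire a3): [5 3 0 2]
step 5 (fire a2): [5 3 1 3]
step 6 (fire a2): [5 3 2 4]
step 7 (fire a2): [5 3 3 5]

5 3 3 5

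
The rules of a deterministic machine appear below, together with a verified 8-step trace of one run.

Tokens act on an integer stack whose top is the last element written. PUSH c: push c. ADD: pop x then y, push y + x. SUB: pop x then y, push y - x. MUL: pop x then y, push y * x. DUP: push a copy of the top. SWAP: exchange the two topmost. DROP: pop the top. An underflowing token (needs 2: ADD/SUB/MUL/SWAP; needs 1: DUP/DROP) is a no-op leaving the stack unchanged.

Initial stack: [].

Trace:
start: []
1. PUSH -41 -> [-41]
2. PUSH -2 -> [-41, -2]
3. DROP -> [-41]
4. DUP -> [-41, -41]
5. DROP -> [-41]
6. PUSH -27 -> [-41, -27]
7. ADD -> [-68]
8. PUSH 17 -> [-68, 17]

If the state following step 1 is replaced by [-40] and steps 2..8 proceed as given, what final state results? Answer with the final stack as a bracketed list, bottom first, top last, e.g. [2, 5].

[-67, 17]

state after step 1 := [-40]
2. PUSH -2 -> [-40, -2]
3. DROP -> [-40]
4. DUP -> [-40, -40]
5. DROP -> [-40]
6. PUSH -27 -> [-40, -27]
7. ADD -> [-67]
8. PUSH 17 -> [-67, 17]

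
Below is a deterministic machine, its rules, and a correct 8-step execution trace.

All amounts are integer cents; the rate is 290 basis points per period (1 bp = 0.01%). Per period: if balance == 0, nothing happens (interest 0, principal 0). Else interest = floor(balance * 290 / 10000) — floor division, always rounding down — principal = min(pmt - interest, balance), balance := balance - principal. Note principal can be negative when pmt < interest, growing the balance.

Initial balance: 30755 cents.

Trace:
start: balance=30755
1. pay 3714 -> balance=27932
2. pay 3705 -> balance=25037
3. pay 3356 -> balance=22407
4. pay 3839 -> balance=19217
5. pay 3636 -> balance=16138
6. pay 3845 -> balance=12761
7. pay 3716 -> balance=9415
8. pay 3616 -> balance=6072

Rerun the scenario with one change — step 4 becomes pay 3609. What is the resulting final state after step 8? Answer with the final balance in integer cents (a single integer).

6328

(re-executing from step 4 with the substitution; state before step 4: balance=22407)
4. pay 3609 -> balance=19447
5. pay 3636 -> balance=16374
6. pay 3845 -> balance=13003
7. pay 3716 -> balance=9664
8. pay 3616 -> balance=6328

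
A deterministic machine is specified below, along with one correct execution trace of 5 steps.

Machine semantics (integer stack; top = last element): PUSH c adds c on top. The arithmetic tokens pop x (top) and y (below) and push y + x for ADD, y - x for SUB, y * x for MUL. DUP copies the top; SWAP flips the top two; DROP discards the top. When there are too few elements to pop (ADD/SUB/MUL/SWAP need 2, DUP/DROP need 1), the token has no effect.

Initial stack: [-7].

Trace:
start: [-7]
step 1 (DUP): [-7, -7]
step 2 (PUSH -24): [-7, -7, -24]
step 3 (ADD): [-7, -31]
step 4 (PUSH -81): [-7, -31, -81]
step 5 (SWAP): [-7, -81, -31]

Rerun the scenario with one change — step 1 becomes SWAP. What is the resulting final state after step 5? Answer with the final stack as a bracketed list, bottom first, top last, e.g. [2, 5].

(re-executing from step 1 with the substitution; state before step 1: [-7])
step 1 (SWAP): [-7]
step 2 (PUSH -24): [-7, -24]
step 3 (ADD): [-31]
step 4 (PUSH -81): [-31, -81]
step 5 (SWAP): [-81, -31]

[-81, -31]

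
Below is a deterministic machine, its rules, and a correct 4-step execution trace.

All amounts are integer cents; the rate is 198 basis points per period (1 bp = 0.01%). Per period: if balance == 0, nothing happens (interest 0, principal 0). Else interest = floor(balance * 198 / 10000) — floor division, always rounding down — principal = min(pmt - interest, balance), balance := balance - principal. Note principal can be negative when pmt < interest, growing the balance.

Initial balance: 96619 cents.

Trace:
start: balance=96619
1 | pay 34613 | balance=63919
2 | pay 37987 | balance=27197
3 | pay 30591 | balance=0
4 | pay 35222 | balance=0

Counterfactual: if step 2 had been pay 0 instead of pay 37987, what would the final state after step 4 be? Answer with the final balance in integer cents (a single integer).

(re-executing from step 2 with the substitution; state before step 2: balance=63919)
2 | pay 0 | balance=65184
3 | pay 30591 | balance=35883
4 | pay 35222 | balance=1371

1371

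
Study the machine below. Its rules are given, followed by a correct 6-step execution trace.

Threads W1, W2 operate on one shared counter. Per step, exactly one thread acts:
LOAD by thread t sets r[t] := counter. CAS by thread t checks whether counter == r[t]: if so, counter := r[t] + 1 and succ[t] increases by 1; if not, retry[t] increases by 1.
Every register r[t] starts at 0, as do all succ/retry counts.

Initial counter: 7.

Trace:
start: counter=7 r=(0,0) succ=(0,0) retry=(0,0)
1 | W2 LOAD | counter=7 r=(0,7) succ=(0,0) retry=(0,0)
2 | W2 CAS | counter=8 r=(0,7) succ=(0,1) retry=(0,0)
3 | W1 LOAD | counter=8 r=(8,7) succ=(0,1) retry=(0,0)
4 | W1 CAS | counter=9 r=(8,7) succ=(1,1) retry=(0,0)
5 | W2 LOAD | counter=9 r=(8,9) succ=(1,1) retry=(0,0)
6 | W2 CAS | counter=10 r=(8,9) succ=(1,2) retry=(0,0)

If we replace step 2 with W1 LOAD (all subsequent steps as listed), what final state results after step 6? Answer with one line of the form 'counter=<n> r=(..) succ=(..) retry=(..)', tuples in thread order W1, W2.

counter=9 r=(7,8) succ=(1,1) retry=(0,0)

(re-executing from step 2 with the substitution; state before step 2: counter=7 r=(0,7) succ=(0,0) retry=(0,0))
2 | W1 LOAD | counter=7 r=(7,7) succ=(0,0) retry=(0,0)
3 | W1 LOAD | counter=7 r=(7,7) succ=(0,0) retry=(0,0)
4 | W1 CAS | counter=8 r=(7,7) succ=(1,0) retry=(0,0)
5 | W2 LOAD | counter=8 r=(7,8) succ=(1,0) retry=(0,0)
6 | W2 CAS | counter=9 r=(7,8) succ=(1,1) retry=(0,0)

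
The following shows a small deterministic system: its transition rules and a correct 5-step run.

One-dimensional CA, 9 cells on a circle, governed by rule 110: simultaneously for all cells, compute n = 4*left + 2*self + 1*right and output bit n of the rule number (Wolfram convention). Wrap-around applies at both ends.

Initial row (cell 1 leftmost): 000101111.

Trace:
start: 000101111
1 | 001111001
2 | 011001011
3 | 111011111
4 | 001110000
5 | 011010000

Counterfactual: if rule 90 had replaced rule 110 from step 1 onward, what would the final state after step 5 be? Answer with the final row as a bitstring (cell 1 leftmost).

110101110

(re-executing steps 1..5 under rule 90; state before step 1: 000101111)
1 | 101001001
2 | 100110111
3 | 111110100
4 | 100010011
5 | 110101110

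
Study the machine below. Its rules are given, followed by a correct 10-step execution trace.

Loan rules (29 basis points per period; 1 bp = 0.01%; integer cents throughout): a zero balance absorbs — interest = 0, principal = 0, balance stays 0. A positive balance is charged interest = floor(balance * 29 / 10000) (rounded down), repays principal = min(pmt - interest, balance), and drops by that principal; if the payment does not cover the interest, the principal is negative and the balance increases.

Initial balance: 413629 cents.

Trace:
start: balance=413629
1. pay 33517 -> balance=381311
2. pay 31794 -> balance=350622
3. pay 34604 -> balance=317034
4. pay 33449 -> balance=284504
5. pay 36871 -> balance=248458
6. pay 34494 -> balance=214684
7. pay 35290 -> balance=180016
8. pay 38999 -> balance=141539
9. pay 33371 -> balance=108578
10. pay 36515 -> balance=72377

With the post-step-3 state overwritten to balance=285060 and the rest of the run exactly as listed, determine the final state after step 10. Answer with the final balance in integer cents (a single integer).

39749

state after step 3 := balance=285060
4. pay 33449 -> balance=252437
5. pay 36871 -> balance=216298
6. pay 34494 -> balance=182431
7. pay 35290 -> balance=147670
8. pay 38999 -> balance=109099
9. pay 33371 -> balance=76044
10. pay 36515 -> balance=39749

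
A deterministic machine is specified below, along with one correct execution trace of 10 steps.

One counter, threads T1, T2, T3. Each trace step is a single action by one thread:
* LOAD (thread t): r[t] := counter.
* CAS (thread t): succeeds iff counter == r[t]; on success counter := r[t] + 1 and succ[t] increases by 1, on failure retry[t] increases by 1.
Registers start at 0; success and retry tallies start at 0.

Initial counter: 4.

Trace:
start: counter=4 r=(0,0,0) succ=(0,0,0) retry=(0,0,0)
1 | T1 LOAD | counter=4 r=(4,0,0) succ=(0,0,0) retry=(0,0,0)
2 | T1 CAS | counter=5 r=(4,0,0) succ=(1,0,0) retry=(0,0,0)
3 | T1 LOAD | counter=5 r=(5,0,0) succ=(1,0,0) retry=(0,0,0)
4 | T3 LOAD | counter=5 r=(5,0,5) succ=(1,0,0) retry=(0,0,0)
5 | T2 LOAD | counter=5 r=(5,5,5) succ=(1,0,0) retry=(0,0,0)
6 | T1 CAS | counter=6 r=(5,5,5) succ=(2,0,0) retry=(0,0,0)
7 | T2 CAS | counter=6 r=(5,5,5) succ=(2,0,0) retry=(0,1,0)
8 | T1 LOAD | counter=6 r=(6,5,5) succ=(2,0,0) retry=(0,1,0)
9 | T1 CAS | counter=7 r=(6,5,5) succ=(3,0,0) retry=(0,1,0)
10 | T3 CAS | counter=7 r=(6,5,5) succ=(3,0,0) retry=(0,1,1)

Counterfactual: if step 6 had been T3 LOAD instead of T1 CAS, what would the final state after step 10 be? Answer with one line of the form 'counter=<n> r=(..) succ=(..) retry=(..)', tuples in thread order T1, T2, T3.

counter=7 r=(6,5,5) succ=(2,1,0) retry=(0,0,1)

(re-executing from step 6 with the substitution; state before step 6: counter=5 r=(5,5,5) succ=(1,0,0) retry=(0,0,0))
6 | T3 LOAD | counter=5 r=(5,5,5) succ=(1,0,0) retry=(0,0,0)
7 | T2 CAS | counter=6 r=(5,5,5) succ=(1,1,0) retry=(0,0,0)
8 | T1 LOAD | counter=6 r=(6,5,5) succ=(1,1,0) retry=(0,0,0)
9 | T1 CAS | counter=7 r=(6,5,5) succ=(2,1,0) retry=(0,0,0)
10 | T3 CAS | counter=7 r=(6,5,5) succ=(2,1,0) retry=(0,0,1)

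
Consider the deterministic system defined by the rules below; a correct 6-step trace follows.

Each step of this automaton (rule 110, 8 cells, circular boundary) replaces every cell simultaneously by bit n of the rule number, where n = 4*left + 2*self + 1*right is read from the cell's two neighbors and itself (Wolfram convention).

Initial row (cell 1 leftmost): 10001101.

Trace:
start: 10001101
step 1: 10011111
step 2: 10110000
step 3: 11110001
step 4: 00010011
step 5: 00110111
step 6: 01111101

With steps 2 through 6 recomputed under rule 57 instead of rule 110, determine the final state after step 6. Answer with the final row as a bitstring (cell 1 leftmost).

(re-executing steps 2..6 under rule 57; state before step 2: 10011111)
step 2: 01010000
step 3: 00101111
step 4: 10011000
step 5: 01010110
step 6: 00101101

00101101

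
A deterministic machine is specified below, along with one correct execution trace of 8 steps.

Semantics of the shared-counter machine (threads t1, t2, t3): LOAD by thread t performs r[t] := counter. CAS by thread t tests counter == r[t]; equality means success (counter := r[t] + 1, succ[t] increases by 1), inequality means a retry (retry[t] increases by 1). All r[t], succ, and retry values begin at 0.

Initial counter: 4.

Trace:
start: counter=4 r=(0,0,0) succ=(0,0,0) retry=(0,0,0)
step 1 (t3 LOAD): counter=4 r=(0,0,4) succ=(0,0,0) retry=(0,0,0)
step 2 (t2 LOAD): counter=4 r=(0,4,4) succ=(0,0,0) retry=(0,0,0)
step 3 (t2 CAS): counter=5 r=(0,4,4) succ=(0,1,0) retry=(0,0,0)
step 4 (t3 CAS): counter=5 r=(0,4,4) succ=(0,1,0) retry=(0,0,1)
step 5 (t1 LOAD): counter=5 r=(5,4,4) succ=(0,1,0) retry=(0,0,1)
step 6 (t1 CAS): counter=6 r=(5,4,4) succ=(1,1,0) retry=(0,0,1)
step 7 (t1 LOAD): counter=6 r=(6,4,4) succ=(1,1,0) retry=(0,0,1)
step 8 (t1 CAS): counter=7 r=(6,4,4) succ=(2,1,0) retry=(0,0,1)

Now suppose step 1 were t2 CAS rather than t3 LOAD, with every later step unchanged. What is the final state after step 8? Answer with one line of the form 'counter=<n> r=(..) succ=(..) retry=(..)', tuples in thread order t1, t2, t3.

(re-executing from step 1 with the substitution; state before step 1: counter=4 r=(0,0,0) succ=(0,0,0) retry=(0,0,0))
step 1 (t2 CAS): counter=4 r=(0,0,0) succ=(0,0,0) retry=(0,1,0)
step 2 (t2 LOAD): counter=4 r=(0,4,0) succ=(0,0,0) retry=(0,1,0)
step 3 (t2 CAS): counter=5 r=(0,4,0) succ=(0,1,0) retry=(0,1,0)
step 4 (t3 CAS): counter=5 r=(0,4,0) succ=(0,1,0) retry=(0,1,1)
step 5 (t1 LOAD): counter=5 r=(5,4,0) succ=(0,1,0) retry=(0,1,1)
step 6 (t1 CAS): counter=6 r=(5,4,0) succ=(1,1,0) retry=(0,1,1)
step 7 (t1 LOAD): counter=6 r=(6,4,0) succ=(1,1,0) retry=(0,1,1)
step 8 (t1 CAS): counter=7 r=(6,4,0) succ=(2,1,0) retry=(0,1,1)

counter=7 r=(6,4,0) succ=(2,1,0) retry=(0,1,1)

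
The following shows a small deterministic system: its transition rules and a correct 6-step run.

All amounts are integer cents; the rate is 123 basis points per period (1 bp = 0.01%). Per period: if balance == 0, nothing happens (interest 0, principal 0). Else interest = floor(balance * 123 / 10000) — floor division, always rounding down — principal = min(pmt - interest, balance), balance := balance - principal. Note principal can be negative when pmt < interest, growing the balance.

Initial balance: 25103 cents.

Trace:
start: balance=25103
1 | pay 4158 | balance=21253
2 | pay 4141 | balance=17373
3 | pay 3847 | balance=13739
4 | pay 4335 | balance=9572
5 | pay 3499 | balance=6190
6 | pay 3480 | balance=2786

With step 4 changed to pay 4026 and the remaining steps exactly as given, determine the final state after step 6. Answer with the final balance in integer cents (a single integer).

3102

(re-executing from step 4 with the substitution; state before step 4: balance=13739)
4 | pay 4026 | balance=9881
5 | pay 3499 | balance=6503
6 | pay 3480 | balance=3102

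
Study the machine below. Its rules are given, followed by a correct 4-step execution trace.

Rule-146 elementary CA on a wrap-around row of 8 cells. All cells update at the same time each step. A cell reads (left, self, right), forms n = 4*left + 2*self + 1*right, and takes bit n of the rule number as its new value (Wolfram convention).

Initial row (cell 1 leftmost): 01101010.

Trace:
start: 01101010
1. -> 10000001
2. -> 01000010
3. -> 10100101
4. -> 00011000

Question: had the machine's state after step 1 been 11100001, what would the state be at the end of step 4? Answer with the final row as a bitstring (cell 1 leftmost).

00010010

state after step 1 := 11100001
2. -> 11010010
3. -> 00001100
4. -> 00010010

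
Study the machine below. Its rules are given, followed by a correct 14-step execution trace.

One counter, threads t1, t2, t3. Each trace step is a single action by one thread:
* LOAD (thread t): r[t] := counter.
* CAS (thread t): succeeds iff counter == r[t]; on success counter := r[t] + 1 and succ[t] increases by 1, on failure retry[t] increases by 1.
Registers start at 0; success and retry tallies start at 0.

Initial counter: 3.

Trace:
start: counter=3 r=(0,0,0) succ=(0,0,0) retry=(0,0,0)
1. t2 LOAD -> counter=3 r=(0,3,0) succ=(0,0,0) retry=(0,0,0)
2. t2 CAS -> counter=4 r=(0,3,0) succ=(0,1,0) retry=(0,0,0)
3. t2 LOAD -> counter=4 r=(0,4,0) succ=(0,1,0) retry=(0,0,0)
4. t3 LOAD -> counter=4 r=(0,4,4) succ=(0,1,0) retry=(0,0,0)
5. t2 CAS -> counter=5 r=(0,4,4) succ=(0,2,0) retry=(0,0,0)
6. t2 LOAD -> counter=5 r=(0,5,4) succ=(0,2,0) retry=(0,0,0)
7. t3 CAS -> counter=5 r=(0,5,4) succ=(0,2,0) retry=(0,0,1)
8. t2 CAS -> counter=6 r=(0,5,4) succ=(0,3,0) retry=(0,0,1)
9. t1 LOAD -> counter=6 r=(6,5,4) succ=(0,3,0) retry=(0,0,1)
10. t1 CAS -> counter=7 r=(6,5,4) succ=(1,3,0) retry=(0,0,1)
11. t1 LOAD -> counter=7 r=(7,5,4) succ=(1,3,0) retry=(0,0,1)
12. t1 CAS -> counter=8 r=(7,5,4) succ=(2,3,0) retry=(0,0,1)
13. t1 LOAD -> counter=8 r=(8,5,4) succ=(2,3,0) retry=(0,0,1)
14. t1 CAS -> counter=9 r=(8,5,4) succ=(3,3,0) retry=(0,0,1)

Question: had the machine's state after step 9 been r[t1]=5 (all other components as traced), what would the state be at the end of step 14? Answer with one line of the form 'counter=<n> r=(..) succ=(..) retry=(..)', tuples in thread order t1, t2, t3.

state after step 9 := counter=6 r=(5,5,4) succ=(0,3,0) retry=(0,0,1)
10. t1 CAS -> counter=6 r=(5,5,4) succ=(0,3,0) retry=(1,0,1)
11. t1 LOAD -> counter=6 r=(6,5,4) succ=(0,3,0) retry=(1,0,1)
12. t1 CAS -> counter=7 r=(6,5,4) succ=(1,3,0) retry=(1,0,1)
13. t1 LOAD -> counter=7 r=(7,5,4) succ=(1,3,0) retry=(1,0,1)
14. t1 CAS -> counter=8 r=(7,5,4) succ=(2,3,0) retry=(1,0,1)

counter=8 r=(7,5,4) succ=(2,3,0) retry=(1,0,1)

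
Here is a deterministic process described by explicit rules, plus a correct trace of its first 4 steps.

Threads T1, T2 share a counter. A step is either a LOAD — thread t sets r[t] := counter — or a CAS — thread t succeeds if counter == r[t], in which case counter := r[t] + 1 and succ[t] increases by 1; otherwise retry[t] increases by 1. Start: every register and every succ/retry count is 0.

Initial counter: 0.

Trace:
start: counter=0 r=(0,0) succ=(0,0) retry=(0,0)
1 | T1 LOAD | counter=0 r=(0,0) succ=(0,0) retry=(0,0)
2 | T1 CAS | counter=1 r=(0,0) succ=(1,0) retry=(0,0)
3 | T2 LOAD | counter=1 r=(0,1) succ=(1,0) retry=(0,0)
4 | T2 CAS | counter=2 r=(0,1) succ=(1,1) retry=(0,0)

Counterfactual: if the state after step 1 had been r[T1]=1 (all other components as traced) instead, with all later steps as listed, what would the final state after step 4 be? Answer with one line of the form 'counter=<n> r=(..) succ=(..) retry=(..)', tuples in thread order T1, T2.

state after step 1 := counter=0 r=(1,0) succ=(0,0) retry=(0,0)
2 | T1 CAS | counter=0 r=(1,0) succ=(0,0) retry=(1,0)
3 | T2 LOAD | counter=0 r=(1,0) succ=(0,0) retry=(1,0)
4 | T2 CAS | counter=1 r=(1,0) succ=(0,1) retry=(1,0)

counter=1 r=(1,0) succ=(0,1) retry=(1,0)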